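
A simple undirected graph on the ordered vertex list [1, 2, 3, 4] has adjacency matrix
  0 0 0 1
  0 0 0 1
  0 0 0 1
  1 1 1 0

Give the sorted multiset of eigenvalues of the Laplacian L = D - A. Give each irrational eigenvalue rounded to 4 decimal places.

[0, 1, 1, 4]

Each diagonal entry of L is the vertex degree and each off-diagonal entry is -1 where an edge is present, 0 otherwise; in the order [1, 2, 3, 4] the diagonal is [1, 1, 1, 3]. L is symmetric positive semidefinite, so every eigenvalue is real and nonnegative. The single zero eigenvalue shows the graph is connected. The eigenvalues sum to 6, which equals trace(L) = 2|E|.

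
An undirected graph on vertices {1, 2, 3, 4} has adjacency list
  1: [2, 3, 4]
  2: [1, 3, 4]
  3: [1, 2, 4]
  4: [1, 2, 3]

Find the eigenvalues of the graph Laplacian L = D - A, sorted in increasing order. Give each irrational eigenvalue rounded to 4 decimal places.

Each diagonal entry of L is the vertex degree and each off-diagonal entry is -1 where an edge is present, 0 otherwise; in the order [1, 2, 3, 4] the diagonal is [3, 3, 3, 3]. L is symmetric positive semidefinite, so every eigenvalue is real and nonnegative. The single zero eigenvalue shows the graph is connected. There is one zero in the spectrum, matching the 1 component. By the matrix-tree theorem the graph has (1/4) * product of the nonzero eigenvalues = 16 spanning trees.

[0, 4, 4, 4]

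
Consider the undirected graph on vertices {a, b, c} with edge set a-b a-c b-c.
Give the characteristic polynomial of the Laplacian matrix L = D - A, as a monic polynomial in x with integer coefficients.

x^3 - 6x^2 + 9x

With the vertex order [a, b, c], the degrees are [2, 2, 2], giving D = diag(2, 2, 2) and L = D - A. The eigenvalues of L are [0, 3, 3]; the characteristic polynomial is the product of (x - lambda_i), which multiplies out to x^3 - 6x^2 + 9x. The constant term is 0 because L is singular (the all-ones vector lies in its kernel).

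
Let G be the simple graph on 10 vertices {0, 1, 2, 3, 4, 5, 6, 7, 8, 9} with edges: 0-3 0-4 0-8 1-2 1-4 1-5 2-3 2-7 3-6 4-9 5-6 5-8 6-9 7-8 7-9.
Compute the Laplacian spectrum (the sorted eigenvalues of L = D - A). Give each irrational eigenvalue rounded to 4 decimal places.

With the vertex order [0, 1, 2, 3, 4, 5, 6, 7, 8, 9], the degrees are [3, 3, 3, 3, 3, 3, 3, 3, 3, 3], giving D = diag(3, 3, 3, 3, 3, 3, 3, 3, 3, 3) and L = D - A. L is symmetric positive semidefinite, so every eigenvalue is real and nonnegative. The single zero eigenvalue shows the graph is connected. By the matrix-tree theorem the graph has (1/10) * product of the nonzero eigenvalues = 2000 spanning trees. The largest eigenvalue, 5, is at most the vertex count 10.

[0, 2, 2, 2, 2, 2, 5, 5, 5, 5]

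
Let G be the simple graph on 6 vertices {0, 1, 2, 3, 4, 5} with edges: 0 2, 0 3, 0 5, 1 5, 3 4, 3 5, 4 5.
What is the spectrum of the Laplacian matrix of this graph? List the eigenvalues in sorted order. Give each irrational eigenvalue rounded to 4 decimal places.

With the vertex order [0, 1, 2, 3, 4, 5], the degrees are [3, 1, 1, 3, 2, 4], giving D = diag(3, 1, 1, 3, 2, 4) and L = D - A. Diagonalising L (or applying a numerical eigensolver to the 6x6 matrix) gives the spectrum above.

[0, 0.6972, 1.1392, 2.7459, 4.3028, 5.1149]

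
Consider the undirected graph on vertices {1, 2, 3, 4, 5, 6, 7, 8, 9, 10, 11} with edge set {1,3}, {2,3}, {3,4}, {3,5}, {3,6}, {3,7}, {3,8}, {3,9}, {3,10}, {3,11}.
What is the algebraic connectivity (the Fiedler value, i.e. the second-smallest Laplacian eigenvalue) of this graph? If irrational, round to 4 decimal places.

Each diagonal entry of L is the vertex degree and each off-diagonal entry is -1 where an edge is present, 0 otherwise; in the order [1, 2, 3, 4, 5, 6, 7, 8, 9, 10, 11] the diagonal is [1, 1, 10, 1, 1, 1, 1, 1, 1, 1, 1]. The smallest Laplacian eigenvalue is always 0. The next one, lambda_2 = 1, measures how hard the graph is to disconnect: larger values mean better connectivity. The largest eigenvalue, 11, is at most the vertex count 11.

1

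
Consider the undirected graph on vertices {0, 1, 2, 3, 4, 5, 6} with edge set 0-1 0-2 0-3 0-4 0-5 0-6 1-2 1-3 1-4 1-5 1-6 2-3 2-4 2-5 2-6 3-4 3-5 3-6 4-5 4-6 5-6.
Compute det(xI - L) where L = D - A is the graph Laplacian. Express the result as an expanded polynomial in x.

Reading degrees in the order [0, 1, 2, 3, 4, 5, 6] gives [6, 6, 6, 6, 6, 6, 6]; set D = diag(6, 6, 6, 6, 6, 6, 6) and form L = D - A. The eigenvalues of L are [0, 7, 7, 7, 7, 7, 7]; the characteristic polynomial is the product of (x - lambda_i), which multiplies out to x^7 - 42x^6 + 735x^5 - 6860x^4 + 36015x^3 - 100842x^2 + 117649x. The coefficient of x^6 equals -trace(L) = -42, matching the sum of degrees. There is one zero in the spectrum, matching the 1 component.

x^7 - 42x^6 + 735x^5 - 6860x^4 + 36015x^3 - 100842x^2 + 117649x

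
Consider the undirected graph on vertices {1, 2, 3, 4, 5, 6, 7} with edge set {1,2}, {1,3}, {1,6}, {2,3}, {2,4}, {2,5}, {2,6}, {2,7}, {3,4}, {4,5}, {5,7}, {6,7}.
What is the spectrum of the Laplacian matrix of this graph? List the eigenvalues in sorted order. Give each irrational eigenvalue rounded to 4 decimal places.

With the vertex order [1, 2, 3, 4, 5, 6, 7], the degrees are [3, 6, 3, 3, 3, 3, 3], giving D = diag(3, 6, 3, 3, 3, 3, 3) and L = D - A. Since every row of L sums to 0, the all-ones vector is in the kernel and 0 is an eigenvalue. The eigenvalues sum to 24, which equals trace(L) = 2|E|. The largest eigenvalue, 7, is at most the vertex count 7.

[0, 2, 2, 4, 4, 5, 7]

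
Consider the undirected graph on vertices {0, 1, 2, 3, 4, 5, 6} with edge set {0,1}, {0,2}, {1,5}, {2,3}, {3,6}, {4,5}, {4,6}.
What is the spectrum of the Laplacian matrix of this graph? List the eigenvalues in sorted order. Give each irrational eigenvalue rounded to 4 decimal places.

[0, 0.7530, 0.7530, 2.4450, 2.4450, 3.8019, 3.8019]

Each diagonal entry of L is the vertex degree and each off-diagonal entry is -1 where an edge is present, 0 otherwise; in the order [0, 1, 2, 3, 4, 5, 6] the diagonal is [2, 2, 2, 2, 2, 2, 2]. Since every row of L sums to 0, the all-ones vector is in the kernel and 0 is an eigenvalue. The single zero eigenvalue shows the graph is connected. By the matrix-tree theorem the graph has (1/7) * product of the nonzero eigenvalues = 7 spanning trees.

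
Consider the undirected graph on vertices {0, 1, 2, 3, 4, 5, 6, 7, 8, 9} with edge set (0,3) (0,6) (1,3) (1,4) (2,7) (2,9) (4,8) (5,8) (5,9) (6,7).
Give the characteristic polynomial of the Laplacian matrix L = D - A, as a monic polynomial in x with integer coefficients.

Reading degrees in the order [0, 1, 2, 3, 4, 5, 6, 7, 8, 9] gives [2, 2, 2, 2, 2, 2, 2, 2, 2, 2]; set D = diag(2, 2, 2, 2, 2, 2, 2, 2, 2, 2) and form L = D - A. L has integer entries, so p(x) = det(xI - L) has integer coefficients. Expanding the determinant yields x^10 - 20x^9 + 170x^8 - 800x^7 + 2275x^6 - 4004x^5 + 4290x^4 - 2640x^3 + 825x^2 - 100x. The coefficient of x^9 equals -trace(L) = -20, matching the sum of degrees. There is one zero in the spectrum, matching the 1 component.

x^10 - 20x^9 + 170x^8 - 800x^7 + 2275x^6 - 4004x^5 + 4290x^4 - 2640x^3 + 825x^2 - 100x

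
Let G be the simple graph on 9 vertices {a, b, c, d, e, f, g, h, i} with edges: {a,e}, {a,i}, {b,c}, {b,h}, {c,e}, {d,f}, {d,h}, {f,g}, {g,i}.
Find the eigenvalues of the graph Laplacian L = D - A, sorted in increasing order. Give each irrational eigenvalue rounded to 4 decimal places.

With the vertex order [a, b, c, d, e, f, g, h, i], the degrees are [2, 2, 2, 2, 2, 2, 2, 2, 2], giving D = diag(2, 2, 2, 2, 2, 2, 2, 2, 2) and L = D - A. L is symmetric positive semidefinite, so every eigenvalue is real and nonnegative. By the matrix-tree theorem the graph has (1/9) * product of the nonzero eigenvalues = 9 spanning trees.

[0, 0.4679, 0.4679, 1.6527, 1.6527, 3, 3, 3.8794, 3.8794]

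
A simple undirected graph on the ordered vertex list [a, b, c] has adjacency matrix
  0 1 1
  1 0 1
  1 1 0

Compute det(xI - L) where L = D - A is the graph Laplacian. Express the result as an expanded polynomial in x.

x^3 - 6x^2 + 9x

Each diagonal entry of L is the vertex degree and each off-diagonal entry is -1 where an edge is present, 0 otherwise; in the order [a, b, c] the diagonal is [2, 2, 2]. Computing det(xI - L) by cofactor expansion (or equivalently via sum-over-permutations) gives x^3 - 6x^2 + 9x. Since p(0) = det(-L) = 0, x divides p(x). There is one zero in the spectrum, matching the 1 component.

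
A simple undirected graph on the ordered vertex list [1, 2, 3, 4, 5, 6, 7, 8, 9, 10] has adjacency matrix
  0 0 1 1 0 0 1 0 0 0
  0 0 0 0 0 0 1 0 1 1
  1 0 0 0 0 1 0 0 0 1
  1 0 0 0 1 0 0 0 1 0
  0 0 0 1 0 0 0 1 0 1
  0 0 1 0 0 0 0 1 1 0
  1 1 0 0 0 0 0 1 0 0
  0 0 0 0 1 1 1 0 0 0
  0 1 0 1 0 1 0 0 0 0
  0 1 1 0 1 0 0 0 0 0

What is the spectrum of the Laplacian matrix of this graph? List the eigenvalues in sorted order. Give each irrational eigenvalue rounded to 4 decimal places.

[0, 2, 2, 2, 2, 2, 5, 5, 5, 5]

Reading degrees in the order [1, 2, 3, 4, 5, 6, 7, 8, 9, 10] gives [3, 3, 3, 3, 3, 3, 3, 3, 3, 3]; set D = diag(3, 3, 3, 3, 3, 3, 3, 3, 3, 3) and form L = D - A. Since every row of L sums to 0, the all-ones vector is in the kernel and 0 is an eigenvalue. The single zero eigenvalue shows the graph is connected. There is one zero in the spectrum, matching the 1 component.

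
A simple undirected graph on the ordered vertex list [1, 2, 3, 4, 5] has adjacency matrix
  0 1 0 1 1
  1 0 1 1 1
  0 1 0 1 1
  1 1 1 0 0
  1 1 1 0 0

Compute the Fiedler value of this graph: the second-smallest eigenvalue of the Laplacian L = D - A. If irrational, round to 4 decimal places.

Reading degrees in the order [1, 2, 3, 4, 5] gives [3, 4, 3, 3, 3]; set D = diag(3, 4, 3, 3, 3) and form L = D - A. The smallest Laplacian eigenvalue is always 0. The next one, lambda_2 = 3, measures how hard the graph is to disconnect: larger values mean better connectivity.

3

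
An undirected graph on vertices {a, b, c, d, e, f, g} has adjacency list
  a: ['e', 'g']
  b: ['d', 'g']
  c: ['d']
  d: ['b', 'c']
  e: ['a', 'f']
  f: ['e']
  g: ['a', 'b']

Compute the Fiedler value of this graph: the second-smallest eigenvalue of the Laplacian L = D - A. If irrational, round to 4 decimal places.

Each diagonal entry of L is the vertex degree and each off-diagonal entry is -1 where an edge is present, 0 otherwise; in the order [a, b, c, d, e, f, g] the diagonal is [2, 2, 1, 2, 2, 1, 2]. The sorted Laplacian eigenvalues are [0, 0.1981, 0.7530, 1.5550, 2.4450, 3.2470, 3.8019]; the algebraic connectivity is the second entry, 0.1981.

0.1981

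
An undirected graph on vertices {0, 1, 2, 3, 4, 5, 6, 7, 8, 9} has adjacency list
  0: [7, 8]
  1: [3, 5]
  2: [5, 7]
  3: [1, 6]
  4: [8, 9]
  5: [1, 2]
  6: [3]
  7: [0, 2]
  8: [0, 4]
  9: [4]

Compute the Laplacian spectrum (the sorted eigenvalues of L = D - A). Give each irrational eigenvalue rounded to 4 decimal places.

With the vertex order [0, 1, 2, 3, 4, 5, 6, 7, 8, 9], the degrees are [2, 2, 2, 2, 2, 2, 1, 2, 2, 1], giving D = diag(2, 2, 2, 2, 2, 2, 1, 2, 2, 1) and L = D - A. Since every row of L sums to 0, the all-ones vector is in the kernel and 0 is an eigenvalue. The single zero eigenvalue shows the graph is connected.

[0, 0.0979, 0.3820, 0.8244, 1.3820, 2, 2.6180, 3.1756, 3.6180, 3.9021]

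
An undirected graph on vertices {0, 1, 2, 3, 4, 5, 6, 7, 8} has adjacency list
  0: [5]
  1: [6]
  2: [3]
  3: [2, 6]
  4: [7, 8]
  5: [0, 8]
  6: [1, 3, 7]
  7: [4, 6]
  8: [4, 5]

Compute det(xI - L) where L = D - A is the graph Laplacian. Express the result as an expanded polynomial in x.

x^9 - 16x^8 + 104x^7 - 354x^6 + 678x^5 - 730x^4 + 417x^3 - 110x^2 + 9x

Each diagonal entry of L is the vertex degree and each off-diagonal entry is -1 where an edge is present, 0 otherwise; in the order [0, 1, 2, 3, 4, 5, 6, 7, 8] the diagonal is [1, 1, 1, 2, 2, 2, 3, 2, 2]. L has integer entries, so p(x) = det(xI - L) has integer coefficients. Expanding the determinant yields x^9 - 16x^8 + 104x^7 - 354x^6 + 678x^5 - 730x^4 + 417x^3 - 110x^2 + 9x. The coefficient of x^8 equals -trace(L) = -16, matching the sum of degrees.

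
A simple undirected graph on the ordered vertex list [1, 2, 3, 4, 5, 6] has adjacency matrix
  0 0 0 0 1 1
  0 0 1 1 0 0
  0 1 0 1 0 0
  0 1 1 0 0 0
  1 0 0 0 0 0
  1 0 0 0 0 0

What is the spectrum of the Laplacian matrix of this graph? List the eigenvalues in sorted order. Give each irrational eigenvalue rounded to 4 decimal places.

[0, 0, 1, 3, 3, 3]

With the vertex order [1, 2, 3, 4, 5, 6], the degrees are [2, 2, 2, 2, 1, 1], giving D = diag(2, 2, 2, 2, 1, 1) and L = D - A. Since every row of L sums to 0, the all-ones vector is in the kernel and 0 is an eigenvalue. The 2 zero eigenvalues correspond to the 2 connected components. There are 2 zeros in the spectrum, matching the 2 components. The largest eigenvalue, 3, is at most the vertex count 6.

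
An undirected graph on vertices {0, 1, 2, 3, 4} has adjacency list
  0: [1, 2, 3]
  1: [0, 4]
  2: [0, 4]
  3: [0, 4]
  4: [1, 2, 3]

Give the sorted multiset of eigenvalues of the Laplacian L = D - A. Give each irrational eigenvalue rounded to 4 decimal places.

Each diagonal entry of L is the vertex degree and each off-diagonal entry is -1 where an edge is present, 0 otherwise; in the order [0, 1, 2, 3, 4] the diagonal is [3, 2, 2, 2, 3]. Diagonalising L (or applying a numerical eigensolver to the 5x5 matrix) gives the spectrum above. The eigenvalues sum to 12, which equals trace(L) = 2|E|. The largest eigenvalue, 5, is at most the vertex count 5.

[0, 2, 2, 3, 5]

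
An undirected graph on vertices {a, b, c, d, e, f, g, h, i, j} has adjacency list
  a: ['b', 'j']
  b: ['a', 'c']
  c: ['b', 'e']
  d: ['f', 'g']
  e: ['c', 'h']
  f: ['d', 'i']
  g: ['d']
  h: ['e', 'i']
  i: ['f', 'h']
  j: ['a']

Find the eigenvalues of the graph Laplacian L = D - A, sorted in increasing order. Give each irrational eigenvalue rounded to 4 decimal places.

Each diagonal entry of L is the vertex degree and each off-diagonal entry is -1 where an edge is present, 0 otherwise; in the order [a, b, c, d, e, f, g, h, i, j] the diagonal is [2, 2, 2, 2, 2, 2, 1, 2, 2, 1]. Since every row of L sums to 0, the all-ones vector is in the kernel and 0 is an eigenvalue. The single zero eigenvalue shows the graph is connected.

[0, 0.0979, 0.3820, 0.8244, 1.3820, 2, 2.6180, 3.1756, 3.6180, 3.9021]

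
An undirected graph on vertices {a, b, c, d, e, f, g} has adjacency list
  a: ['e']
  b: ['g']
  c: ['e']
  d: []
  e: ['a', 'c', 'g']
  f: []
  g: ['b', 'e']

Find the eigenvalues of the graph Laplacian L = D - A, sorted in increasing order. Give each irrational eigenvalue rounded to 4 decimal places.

[0, 0, 0, 0.5188, 1, 2.3111, 4.1701]

Each diagonal entry of L is the vertex degree and each off-diagonal entry is -1 where an edge is present, 0 otherwise; in the order [a, b, c, d, e, f, g] the diagonal is [1, 1, 1, 0, 3, 0, 2]. The multiplicity of 0 as a Laplacian eigenvalue equals the number of connected components. The 3 zero eigenvalues correspond to the 3 connected components.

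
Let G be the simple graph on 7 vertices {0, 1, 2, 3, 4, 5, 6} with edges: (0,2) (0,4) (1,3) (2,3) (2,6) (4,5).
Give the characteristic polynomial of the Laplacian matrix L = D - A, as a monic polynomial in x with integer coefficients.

Each diagonal entry of L is the vertex degree and each off-diagonal entry is -1 where an edge is present, 0 otherwise; in the order [0, 1, 2, 3, 4, 5, 6] the diagonal is [2, 1, 3, 2, 2, 1, 1]. L has integer entries, so p(x) = det(xI - L) has integer coefficients. Expanding the determinant yields x^7 - 12x^6 + 54x^5 - 114x^4 + 115x^3 - 50x^2 + 7x. The coefficient of x^6 equals -trace(L) = -12, matching the sum of degrees. By the matrix-tree theorem the graph has (1/7) * product of the nonzero eigenvalues = 1 spanning tree. There is one zero in the spectrum, matching the 1 component.

x^7 - 12x^6 + 54x^5 - 114x^4 + 115x^3 - 50x^2 + 7x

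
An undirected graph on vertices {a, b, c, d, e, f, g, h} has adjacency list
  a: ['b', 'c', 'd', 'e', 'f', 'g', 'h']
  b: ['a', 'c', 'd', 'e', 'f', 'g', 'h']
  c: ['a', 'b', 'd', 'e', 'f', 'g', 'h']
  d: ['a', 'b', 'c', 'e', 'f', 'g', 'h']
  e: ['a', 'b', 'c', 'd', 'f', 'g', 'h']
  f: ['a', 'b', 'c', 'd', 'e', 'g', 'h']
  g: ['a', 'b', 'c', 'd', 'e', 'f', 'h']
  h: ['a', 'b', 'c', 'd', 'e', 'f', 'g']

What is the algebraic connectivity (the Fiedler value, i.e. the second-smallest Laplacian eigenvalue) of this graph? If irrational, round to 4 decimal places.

8

Each diagonal entry of L is the vertex degree and each off-diagonal entry is -1 where an edge is present, 0 otherwise; in the order [a, b, c, d, e, f, g, h] the diagonal is [7, 7, 7, 7, 7, 7, 7, 7]. The sorted Laplacian eigenvalues are [0, 8, 8, 8, 8, 8, 8, 8]; the algebraic connectivity is the second entry, 8. There is one zero in the spectrum, matching the 1 component. The eigenvalues sum to 56, which equals trace(L) = 2|E|.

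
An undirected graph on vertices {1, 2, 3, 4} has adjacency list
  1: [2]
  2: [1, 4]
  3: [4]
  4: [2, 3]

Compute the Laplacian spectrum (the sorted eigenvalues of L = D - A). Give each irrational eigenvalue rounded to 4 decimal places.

Reading degrees in the order [1, 2, 3, 4] gives [1, 2, 1, 2]; set D = diag(1, 2, 1, 2) and form L = D - A. L is symmetric positive semidefinite, so every eigenvalue is real and nonnegative. The single zero eigenvalue shows the graph is connected. By the matrix-tree theorem the graph has (1/4) * product of the nonzero eigenvalues = 1 spanning tree. There is one zero in the spectrum, matching the 1 component.

[0, 0.5858, 2, 3.4142]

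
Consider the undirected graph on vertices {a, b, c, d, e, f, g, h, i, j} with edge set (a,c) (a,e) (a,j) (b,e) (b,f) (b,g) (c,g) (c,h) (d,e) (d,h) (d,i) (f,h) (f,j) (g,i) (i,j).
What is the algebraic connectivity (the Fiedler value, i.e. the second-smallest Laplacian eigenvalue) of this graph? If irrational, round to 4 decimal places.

Reading degrees in the order [a, b, c, d, e, f, g, h, i, j] gives [3, 3, 3, 3, 3, 3, 3, 3, 3, 3]; set D = diag(3, 3, 3, 3, 3, 3, 3, 3, 3, 3) and form L = D - A. The sorted Laplacian eigenvalues are [0, 2, 2, 2, 2, 2, 5, 5, 5, 5]; the algebraic connectivity is the second entry, 2. The largest eigenvalue, 5, is at most the vertex count 10.

2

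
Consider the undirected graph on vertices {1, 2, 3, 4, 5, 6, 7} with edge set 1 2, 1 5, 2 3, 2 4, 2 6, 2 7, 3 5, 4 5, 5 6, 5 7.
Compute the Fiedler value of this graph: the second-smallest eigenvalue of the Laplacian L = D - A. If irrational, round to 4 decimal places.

Reading degrees in the order [1, 2, 3, 4, 5, 6, 7] gives [2, 5, 2, 2, 5, 2, 2]; set D = diag(2, 5, 2, 2, 5, 2, 2) and form L = D - A. The smallest Laplacian eigenvalue is always 0. The next one, lambda_2 = 2, measures how hard the graph is to disconnect: larger values mean better connectivity. There is one zero in the spectrum, matching the 1 component.

2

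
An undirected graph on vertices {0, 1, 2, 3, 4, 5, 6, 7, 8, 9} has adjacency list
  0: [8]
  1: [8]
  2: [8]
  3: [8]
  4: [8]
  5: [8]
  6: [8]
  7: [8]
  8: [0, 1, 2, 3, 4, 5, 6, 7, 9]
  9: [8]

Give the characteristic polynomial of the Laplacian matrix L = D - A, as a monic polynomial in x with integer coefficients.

x^10 - 18x^9 + 108x^8 - 336x^7 + 630x^6 - 756x^5 + 588x^4 - 288x^3 + 81x^2 - 10x

Each diagonal entry of L is the vertex degree and each off-diagonal entry is -1 where an edge is present, 0 otherwise; in the order [0, 1, 2, 3, 4, 5, 6, 7, 8, 9] the diagonal is [1, 1, 1, 1, 1, 1, 1, 1, 9, 1]. L has integer entries, so p(x) = det(xI - L) has integer coefficients. Expanding the determinant yields x^10 - 18x^9 + 108x^8 - 336x^7 + 630x^6 - 756x^5 + 588x^4 - 288x^3 + 81x^2 - 10x. Since p(0) = det(-L) = 0, x divides p(x). The largest eigenvalue, 10, is at most the vertex count 10.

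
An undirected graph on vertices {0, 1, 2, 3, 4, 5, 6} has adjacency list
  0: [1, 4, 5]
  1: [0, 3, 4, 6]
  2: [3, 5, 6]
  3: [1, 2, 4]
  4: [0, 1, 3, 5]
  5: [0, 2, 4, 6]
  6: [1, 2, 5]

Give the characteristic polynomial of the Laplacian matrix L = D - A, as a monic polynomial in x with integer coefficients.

Each diagonal entry of L is the vertex degree and each off-diagonal entry is -1 where an edge is present, 0 otherwise; in the order [0, 1, 2, 3, 4, 5, 6] the diagonal is [3, 4, 3, 3, 4, 4, 3]. L has integer entries, so p(x) = det(xI - L) has integer coefficients. Expanding the determinant yields x^7 - 24x^6 + 234x^5 - 1184x^4 + 3273x^3 - 4680x^2 + 2702x. The constant term is 0 because L is singular (the all-ones vector lies in its kernel). There is one zero in the spectrum, matching the 1 component.

x^7 - 24x^6 + 234x^5 - 1184x^4 + 3273x^3 - 4680x^2 + 2702x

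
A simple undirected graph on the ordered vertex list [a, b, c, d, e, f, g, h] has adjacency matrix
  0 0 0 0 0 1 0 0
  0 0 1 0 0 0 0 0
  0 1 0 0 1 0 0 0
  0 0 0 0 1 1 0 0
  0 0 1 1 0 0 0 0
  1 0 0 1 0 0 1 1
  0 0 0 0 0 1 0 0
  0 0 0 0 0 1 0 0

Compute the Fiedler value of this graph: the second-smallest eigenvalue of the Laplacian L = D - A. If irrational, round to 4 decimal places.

0.2023

Each diagonal entry of L is the vertex degree and each off-diagonal entry is -1 where an edge is present, 0 otherwise; in the order [a, b, c, d, e, f, g, h] the diagonal is [1, 1, 2, 2, 2, 4, 1, 1]. Computing the eigenvalues of L and sorting gives [0, 0.2023, 1, 1, 1, 2.2472, 3.4527, 5.0979]. The Fiedler value lambda_2 = 0.2023 is strictly positive, so the graph is connected.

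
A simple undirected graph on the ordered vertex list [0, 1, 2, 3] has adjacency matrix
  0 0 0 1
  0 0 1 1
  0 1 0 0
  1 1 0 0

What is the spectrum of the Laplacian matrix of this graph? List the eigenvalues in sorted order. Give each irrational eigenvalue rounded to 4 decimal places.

With the vertex order [0, 1, 2, 3], the degrees are [1, 2, 1, 2], giving D = diag(1, 2, 1, 2) and L = D - A. Since every row of L sums to 0, the all-ones vector is in the kernel and 0 is an eigenvalue. The single zero eigenvalue shows the graph is connected. By the matrix-tree theorem the graph has (1/4) * product of the nonzero eigenvalues = 1 spanning tree. There is one zero in the spectrum, matching the 1 component.

[0, 0.5858, 2, 3.4142]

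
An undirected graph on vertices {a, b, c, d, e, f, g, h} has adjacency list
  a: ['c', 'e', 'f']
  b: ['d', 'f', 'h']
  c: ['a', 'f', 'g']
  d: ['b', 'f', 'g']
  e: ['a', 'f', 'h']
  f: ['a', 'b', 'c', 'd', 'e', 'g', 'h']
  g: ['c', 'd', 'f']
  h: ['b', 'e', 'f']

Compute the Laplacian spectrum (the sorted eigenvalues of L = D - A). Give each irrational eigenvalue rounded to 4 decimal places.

[0, 1.7530, 1.7530, 3.4450, 3.4450, 4.8019, 4.8019, 8]

With the vertex order [a, b, c, d, e, f, g, h], the degrees are [3, 3, 3, 3, 3, 7, 3, 3], giving D = diag(3, 3, 3, 3, 3, 7, 3, 3) and L = D - A. The multiplicity of 0 as a Laplacian eigenvalue equals the number of connected components. The largest eigenvalue, 8, is at most the vertex count 8.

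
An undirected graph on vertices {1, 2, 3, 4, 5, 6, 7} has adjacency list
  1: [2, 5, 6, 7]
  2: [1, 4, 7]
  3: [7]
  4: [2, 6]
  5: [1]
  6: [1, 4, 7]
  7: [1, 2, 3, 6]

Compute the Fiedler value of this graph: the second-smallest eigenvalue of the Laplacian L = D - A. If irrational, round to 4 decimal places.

With the vertex order [1, 2, 3, 4, 5, 6, 7], the degrees are [4, 3, 1, 2, 1, 3, 4], giving D = diag(4, 3, 1, 2, 1, 3, 4) and L = D - A. The smallest Laplacian eigenvalue is always 0. The next one, lambda_2 = 0.7639, measures how hard the graph is to disconnect: larger values mean better connectivity. The eigenvalues sum to 18, which equals trace(L) = 2|E|.

0.7639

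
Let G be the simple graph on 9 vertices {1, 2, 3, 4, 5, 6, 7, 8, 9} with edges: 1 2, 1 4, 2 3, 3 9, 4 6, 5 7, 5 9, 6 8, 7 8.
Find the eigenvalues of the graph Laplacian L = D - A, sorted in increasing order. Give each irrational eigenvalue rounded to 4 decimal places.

Reading degrees in the order [1, 2, 3, 4, 5, 6, 7, 8, 9] gives [2, 2, 2, 2, 2, 2, 2, 2, 2]; set D = diag(2, 2, 2, 2, 2, 2, 2, 2, 2) and form L = D - A. The multiplicity of 0 as a Laplacian eigenvalue equals the number of connected components. The single zero eigenvalue shows the graph is connected. The largest eigenvalue, 3.8794, is at most the vertex count 9.

[0, 0.4679, 0.4679, 1.6527, 1.6527, 3, 3, 3.8794, 3.8794]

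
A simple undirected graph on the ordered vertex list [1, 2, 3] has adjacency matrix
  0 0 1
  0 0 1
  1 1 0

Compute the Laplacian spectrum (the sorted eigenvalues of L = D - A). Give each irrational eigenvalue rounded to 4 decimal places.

Each diagonal entry of L is the vertex degree and each off-diagonal entry is -1 where an edge is present, 0 otherwise; in the order [1, 2, 3] the diagonal is [1, 1, 2]. The multiplicity of 0 as a Laplacian eigenvalue equals the number of connected components. The eigenvalues sum to 4, which equals trace(L) = 2|E|. By the matrix-tree theorem the graph has (1/3) * product of the nonzero eigenvalues = 1 spanning tree.

[0, 1, 3]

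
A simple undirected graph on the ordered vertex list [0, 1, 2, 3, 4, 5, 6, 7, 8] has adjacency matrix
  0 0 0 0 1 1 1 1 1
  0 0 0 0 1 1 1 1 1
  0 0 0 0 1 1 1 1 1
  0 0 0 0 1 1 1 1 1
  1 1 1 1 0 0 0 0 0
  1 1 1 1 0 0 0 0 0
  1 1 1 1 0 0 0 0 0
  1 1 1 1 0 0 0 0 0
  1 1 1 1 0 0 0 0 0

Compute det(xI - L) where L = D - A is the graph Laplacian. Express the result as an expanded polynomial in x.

Reading degrees in the order [0, 1, 2, 3, 4, 5, 6, 7, 8] gives [5, 5, 5, 5, 4, 4, 4, 4, 4]; set D = diag(5, 5, 5, 5, 4, 4, 4, 4, 4) and form L = D - A. L has integer entries, so p(x) = det(xI - L) has integer coefficients. Expanding the determinant yields x^9 - 40x^8 + 690x^7 - 6720x^6 + 40485x^5 - 154704x^4 + 366560x^3 - 492800x^2 + 288000x. Since p(0) = det(-L) = 0, x divides p(x). The eigenvalues sum to 40, which equals trace(L) = 2|E|.

x^9 - 40x^8 + 690x^7 - 6720x^6 + 40485x^5 - 154704x^4 + 366560x^3 - 492800x^2 + 288000x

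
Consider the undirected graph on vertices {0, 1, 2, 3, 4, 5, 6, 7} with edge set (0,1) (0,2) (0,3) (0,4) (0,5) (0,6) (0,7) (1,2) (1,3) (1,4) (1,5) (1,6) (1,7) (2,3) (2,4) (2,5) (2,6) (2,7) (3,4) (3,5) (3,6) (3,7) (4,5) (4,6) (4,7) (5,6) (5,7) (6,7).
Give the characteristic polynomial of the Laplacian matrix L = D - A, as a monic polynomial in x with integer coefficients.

Reading degrees in the order [0, 1, 2, 3, 4, 5, 6, 7] gives [7, 7, 7, 7, 7, 7, 7, 7]; set D = diag(7, 7, 7, 7, 7, 7, 7, 7) and form L = D - A. L has integer entries, so p(x) = det(xI - L) has integer coefficients. Expanding the determinant yields x^8 - 56x^7 + 1344x^6 - 17920x^5 + 143360x^4 - 688128x^3 + 1835008x^2 - 2097152x. The coefficient of x^7 equals -trace(L) = -56, matching the sum of degrees. There is one zero in the spectrum, matching the 1 component.

x^8 - 56x^7 + 1344x^6 - 17920x^5 + 143360x^4 - 688128x^3 + 1835008x^2 - 2097152x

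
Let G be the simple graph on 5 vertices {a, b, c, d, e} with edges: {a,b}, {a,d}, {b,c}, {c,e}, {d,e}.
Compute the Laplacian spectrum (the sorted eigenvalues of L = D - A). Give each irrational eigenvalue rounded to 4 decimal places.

Each diagonal entry of L is the vertex degree and each off-diagonal entry is -1 where an edge is present, 0 otherwise; in the order [a, b, c, d, e] the diagonal is [2, 2, 2, 2, 2]. The multiplicity of 0 as a Laplacian eigenvalue equals the number of connected components. The single zero eigenvalue shows the graph is connected. The eigenvalues sum to 10, which equals trace(L) = 2|E|.

[0, 1.3820, 1.3820, 3.6180, 3.6180]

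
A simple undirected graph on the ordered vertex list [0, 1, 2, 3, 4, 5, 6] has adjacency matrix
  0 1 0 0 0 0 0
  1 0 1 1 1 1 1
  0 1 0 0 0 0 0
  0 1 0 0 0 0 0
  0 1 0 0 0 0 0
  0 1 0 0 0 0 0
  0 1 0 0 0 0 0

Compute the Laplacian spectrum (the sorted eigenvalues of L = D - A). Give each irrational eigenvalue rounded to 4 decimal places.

With the vertex order [0, 1, 2, 3, 4, 5, 6], the degrees are [1, 6, 1, 1, 1, 1, 1], giving D = diag(1, 6, 1, 1, 1, 1, 1) and L = D - A. Diagonalising L (or applying a numerical eigensolver to the 7x7 matrix) gives the spectrum above. By the matrix-tree theorem the graph has (1/7) * product of the nonzero eigenvalues = 1 spanning tree.

[0, 1, 1, 1, 1, 1, 7]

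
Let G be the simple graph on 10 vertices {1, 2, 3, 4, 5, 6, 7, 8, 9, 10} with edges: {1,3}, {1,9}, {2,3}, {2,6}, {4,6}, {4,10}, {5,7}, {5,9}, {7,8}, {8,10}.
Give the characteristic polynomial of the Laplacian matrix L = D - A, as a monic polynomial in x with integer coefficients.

With the vertex order [1, 2, 3, 4, 5, 6, 7, 8, 9, 10], the degrees are [2, 2, 2, 2, 2, 2, 2, 2, 2, 2], giving D = diag(2, 2, 2, 2, 2, 2, 2, 2, 2, 2) and L = D - A. L has integer entries, so p(x) = det(xI - L) has integer coefficients. Expanding the determinant yields x^10 - 20x^9 + 170x^8 - 800x^7 + 2275x^6 - 4004x^5 + 4290x^4 - 2640x^3 + 825x^2 - 100x. The constant term is 0 because L is singular (the all-ones vector lies in its kernel). The eigenvalues sum to 20, which equals trace(L) = 2|E|. The largest eigenvalue, 4, is at most the vertex count 10.

x^10 - 20x^9 + 170x^8 - 800x^7 + 2275x^6 - 4004x^5 + 4290x^4 - 2640x^3 + 825x^2 - 100x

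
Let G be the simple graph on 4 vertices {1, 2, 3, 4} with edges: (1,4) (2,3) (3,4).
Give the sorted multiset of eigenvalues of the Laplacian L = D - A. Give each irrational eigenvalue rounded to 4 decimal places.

[0, 0.5858, 2, 3.4142]

With the vertex order [1, 2, 3, 4], the degrees are [1, 1, 2, 2], giving D = diag(1, 1, 2, 2) and L = D - A. Since every row of L sums to 0, the all-ones vector is in the kernel and 0 is an eigenvalue. The single zero eigenvalue shows the graph is connected. There is one zero in the spectrum, matching the 1 component.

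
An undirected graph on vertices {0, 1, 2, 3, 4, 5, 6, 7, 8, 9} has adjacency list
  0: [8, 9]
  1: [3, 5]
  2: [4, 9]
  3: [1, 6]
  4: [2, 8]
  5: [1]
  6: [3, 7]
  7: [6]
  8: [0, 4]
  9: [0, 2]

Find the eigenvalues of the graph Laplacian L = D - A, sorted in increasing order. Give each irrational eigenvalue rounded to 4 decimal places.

Reading degrees in the order [0, 1, 2, 3, 4, 5, 6, 7, 8, 9] gives [2, 2, 2, 2, 2, 1, 2, 1, 2, 2]; set D = diag(2, 2, 2, 2, 2, 1, 2, 1, 2, 2) and form L = D - A. L is symmetric positive semidefinite, so every eigenvalue is real and nonnegative. The 2 zero eigenvalues correspond to the 2 connected components. The largest eigenvalue, 3.6180, is at most the vertex count 10. There are 2 zeros in the spectrum, matching the 2 components.

[0, 0, 0.3820, 1.3820, 1.3820, 1.3820, 2.6180, 3.6180, 3.6180, 3.6180]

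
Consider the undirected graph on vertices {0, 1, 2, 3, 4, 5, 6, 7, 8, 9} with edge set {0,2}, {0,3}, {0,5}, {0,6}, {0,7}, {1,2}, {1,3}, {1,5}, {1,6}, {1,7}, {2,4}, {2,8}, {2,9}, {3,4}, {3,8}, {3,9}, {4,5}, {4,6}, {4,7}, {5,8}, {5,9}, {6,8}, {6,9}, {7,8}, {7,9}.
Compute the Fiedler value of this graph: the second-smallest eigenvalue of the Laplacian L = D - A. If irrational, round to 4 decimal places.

With the vertex order [0, 1, 2, 3, 4, 5, 6, 7, 8, 9], the degrees are [5, 5, 5, 5, 5, 5, 5, 5, 5, 5], giving D = diag(5, 5, 5, 5, 5, 5, 5, 5, 5, 5) and L = D - A. The smallest Laplacian eigenvalue is always 0. The next one, lambda_2 = 5, measures how hard the graph is to disconnect: larger values mean better connectivity. The eigenvalues sum to 50, which equals trace(L) = 2|E|.

5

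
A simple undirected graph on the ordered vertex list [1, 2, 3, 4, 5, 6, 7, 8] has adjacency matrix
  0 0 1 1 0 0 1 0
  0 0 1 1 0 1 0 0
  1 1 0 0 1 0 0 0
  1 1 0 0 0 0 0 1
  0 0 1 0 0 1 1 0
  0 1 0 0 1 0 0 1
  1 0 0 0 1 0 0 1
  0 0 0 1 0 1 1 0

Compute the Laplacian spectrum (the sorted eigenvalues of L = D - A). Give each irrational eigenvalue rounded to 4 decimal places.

Reading degrees in the order [1, 2, 3, 4, 5, 6, 7, 8] gives [3, 3, 3, 3, 3, 3, 3, 3]; set D = diag(3, 3, 3, 3, 3, 3, 3, 3) and form L = D - A. Since every row of L sums to 0, the all-ones vector is in the kernel and 0 is an eigenvalue. The single zero eigenvalue shows the graph is connected. The eigenvalues sum to 24, which equals trace(L) = 2|E|. There is one zero in the spectrum, matching the 1 component.

[0, 2, 2, 2, 4, 4, 4, 6]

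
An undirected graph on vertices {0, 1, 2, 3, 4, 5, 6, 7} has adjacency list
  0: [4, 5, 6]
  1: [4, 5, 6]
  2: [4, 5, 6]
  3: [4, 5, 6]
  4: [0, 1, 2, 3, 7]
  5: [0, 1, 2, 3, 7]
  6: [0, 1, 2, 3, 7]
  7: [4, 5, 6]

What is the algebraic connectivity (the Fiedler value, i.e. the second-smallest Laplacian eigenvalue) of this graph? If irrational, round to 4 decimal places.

Reading degrees in the order [0, 1, 2, 3, 4, 5, 6, 7] gives [3, 3, 3, 3, 5, 5, 5, 3]; set D = diag(3, 3, 3, 3, 5, 5, 5, 3) and form L = D - A. Computing the eigenvalues of L and sorting gives [0, 3, 3, 3, 3, 5, 5, 8]. The Fiedler value lambda_2 = 3 is strictly positive, so the graph is connected.

3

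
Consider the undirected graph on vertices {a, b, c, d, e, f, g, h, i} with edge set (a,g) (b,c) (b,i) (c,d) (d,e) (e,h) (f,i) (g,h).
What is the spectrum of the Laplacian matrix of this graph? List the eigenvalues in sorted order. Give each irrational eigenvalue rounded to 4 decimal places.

[0, 0.1206, 0.4679, 1, 1.6527, 2.3473, 3, 3.5321, 3.8794]

With the vertex order [a, b, c, d, e, f, g, h, i], the degrees are [1, 2, 2, 2, 2, 1, 2, 2, 2], giving D = diag(1, 2, 2, 2, 2, 1, 2, 2, 2) and L = D - A. The multiplicity of 0 as a Laplacian eigenvalue equals the number of connected components. The single zero eigenvalue shows the graph is connected. The eigenvalues sum to 16, which equals trace(L) = 2|E|. The largest eigenvalue, 3.8794, is at most the vertex count 9.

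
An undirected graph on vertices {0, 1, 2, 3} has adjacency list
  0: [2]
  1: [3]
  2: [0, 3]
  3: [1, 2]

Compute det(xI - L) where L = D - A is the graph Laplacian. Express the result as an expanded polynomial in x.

With the vertex order [0, 1, 2, 3], the degrees are [1, 1, 2, 2], giving D = diag(1, 1, 2, 2) and L = D - A. Computing det(xI - L) by cofactor expansion (or equivalently via sum-over-permutations) gives x^4 - 6x^3 + 10x^2 - 4x. The coefficient of x^3 equals -trace(L) = -6, matching the sum of degrees.

x^4 - 6x^3 + 10x^2 - 4x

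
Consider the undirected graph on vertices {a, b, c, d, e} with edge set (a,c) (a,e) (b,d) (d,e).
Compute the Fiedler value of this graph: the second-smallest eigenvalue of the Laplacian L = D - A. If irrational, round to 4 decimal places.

With the vertex order [a, b, c, d, e], the degrees are [2, 1, 1, 2, 2], giving D = diag(2, 1, 1, 2, 2) and L = D - A. The sorted Laplacian eigenvalues are [0, 0.3820, 1.3820, 2.6180, 3.6180]; the algebraic connectivity is the second entry, 0.3820. By the matrix-tree theorem the graph has (1/5) * product of the nonzero eigenvalues = 1 spanning tree.

0.3820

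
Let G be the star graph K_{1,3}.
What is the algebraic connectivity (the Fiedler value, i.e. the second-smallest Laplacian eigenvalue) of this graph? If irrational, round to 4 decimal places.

1

The graph has 4 vertices and degree multiset [3, 1, 1, 1]; D is the diagonal matrix of degrees and L = D - A. The smallest Laplacian eigenvalue is always 0. The next one, lambda_2 = 1, measures how hard the graph is to disconnect: larger values mean better connectivity.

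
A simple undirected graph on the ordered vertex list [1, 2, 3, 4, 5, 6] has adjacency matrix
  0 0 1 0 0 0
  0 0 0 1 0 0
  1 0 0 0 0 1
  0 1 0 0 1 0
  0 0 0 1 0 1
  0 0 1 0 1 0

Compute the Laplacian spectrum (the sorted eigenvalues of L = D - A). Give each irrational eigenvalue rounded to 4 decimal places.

Reading degrees in the order [1, 2, 3, 4, 5, 6] gives [1, 1, 2, 2, 2, 2]; set D = diag(1, 1, 2, 2, 2, 2) and form L = D - A. Since every row of L sums to 0, the all-ones vector is in the kernel and 0 is an eigenvalue. The single zero eigenvalue shows the graph is connected. The eigenvalues sum to 10, which equals trace(L) = 2|E|. By the matrix-tree theorem the graph has (1/6) * product of the nonzero eigenvalues = 1 spanning tree.

[0, 0.2679, 1, 2, 3, 3.7321]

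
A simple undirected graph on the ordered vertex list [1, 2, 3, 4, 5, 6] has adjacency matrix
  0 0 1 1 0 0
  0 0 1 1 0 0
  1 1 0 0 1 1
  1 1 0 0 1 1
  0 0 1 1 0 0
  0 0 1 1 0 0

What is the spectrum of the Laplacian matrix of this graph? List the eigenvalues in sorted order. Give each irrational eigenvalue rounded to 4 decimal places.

[0, 2, 2, 2, 4, 6]

Reading degrees in the order [1, 2, 3, 4, 5, 6] gives [2, 2, 4, 4, 2, 2]; set D = diag(2, 2, 4, 4, 2, 2) and form L = D - A. L is symmetric positive semidefinite, so every eigenvalue is real and nonnegative. The single zero eigenvalue shows the graph is connected. The eigenvalues sum to 16, which equals trace(L) = 2|E|.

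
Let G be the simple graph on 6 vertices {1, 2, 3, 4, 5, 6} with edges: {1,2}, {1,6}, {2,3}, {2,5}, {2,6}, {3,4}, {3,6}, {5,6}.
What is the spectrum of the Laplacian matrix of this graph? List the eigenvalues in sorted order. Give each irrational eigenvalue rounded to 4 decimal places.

Each diagonal entry of L is the vertex degree and each off-diagonal entry is -1 where an edge is present, 0 otherwise; in the order [1, 2, 3, 4, 5, 6] the diagonal is [2, 4, 3, 1, 2, 4]. Since every row of L sums to 0, the all-ones vector is in the kernel and 0 is an eigenvalue.

[0, 0.7639, 2, 3, 5, 5.2361]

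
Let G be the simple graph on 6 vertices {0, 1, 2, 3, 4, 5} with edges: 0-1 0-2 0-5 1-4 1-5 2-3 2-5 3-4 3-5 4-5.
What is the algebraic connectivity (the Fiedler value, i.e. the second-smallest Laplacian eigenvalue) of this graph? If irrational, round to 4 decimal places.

Each diagonal entry of L is the vertex degree and each off-diagonal entry is -1 where an edge is present, 0 otherwise; in the order [0, 1, 2, 3, 4, 5] the diagonal is [3, 3, 3, 3, 3, 5]. Computing the eigenvalues of L and sorting gives [0, 2.3820, 2.3820, 4.6180, 4.6180, 6]. The Fiedler value lambda_2 = 2.3820 is strictly positive, so the graph is connected. By the matrix-tree theorem the graph has (1/6) * product of the nonzero eigenvalues = 121 spanning trees.

2.3820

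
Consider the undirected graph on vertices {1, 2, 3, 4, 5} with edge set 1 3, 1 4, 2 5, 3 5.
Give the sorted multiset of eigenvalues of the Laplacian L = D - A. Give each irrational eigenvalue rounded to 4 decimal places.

Reading degrees in the order [1, 2, 3, 4, 5] gives [2, 1, 2, 1, 2]; set D = diag(2, 1, 2, 1, 2) and form L = D - A. L is symmetric positive semidefinite, so every eigenvalue is real and nonnegative. There is one zero in the spectrum, matching the 1 component.

[0, 0.3820, 1.3820, 2.6180, 3.6180]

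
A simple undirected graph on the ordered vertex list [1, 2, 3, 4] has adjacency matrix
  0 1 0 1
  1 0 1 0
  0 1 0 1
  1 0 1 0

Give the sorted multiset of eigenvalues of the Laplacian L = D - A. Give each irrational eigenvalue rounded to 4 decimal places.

Reading degrees in the order [1, 2, 3, 4] gives [2, 2, 2, 2]; set D = diag(2, 2, 2, 2) and form L = D - A. Since every row of L sums to 0, the all-ones vector is in the kernel and 0 is an eigenvalue. The largest eigenvalue, 4, is at most the vertex count 4.

[0, 2, 2, 4]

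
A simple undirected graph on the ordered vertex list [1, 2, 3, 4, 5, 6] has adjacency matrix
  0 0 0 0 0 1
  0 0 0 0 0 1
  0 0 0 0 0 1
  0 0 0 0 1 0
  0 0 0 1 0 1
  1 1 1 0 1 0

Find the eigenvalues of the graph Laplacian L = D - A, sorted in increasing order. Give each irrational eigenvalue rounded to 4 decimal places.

[0, 0.4859, 1, 1, 2.4280, 5.0861]

Reading degrees in the order [1, 2, 3, 4, 5, 6] gives [1, 1, 1, 1, 2, 4]; set D = diag(1, 1, 1, 1, 2, 4) and form L = D - A. L is symmetric positive semidefinite, so every eigenvalue is real and nonnegative. The single zero eigenvalue shows the graph is connected.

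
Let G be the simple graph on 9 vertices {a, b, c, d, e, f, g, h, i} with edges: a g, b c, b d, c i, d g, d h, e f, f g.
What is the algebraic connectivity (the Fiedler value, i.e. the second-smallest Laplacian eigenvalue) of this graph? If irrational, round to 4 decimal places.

With the vertex order [a, b, c, d, e, f, g, h, i], the degrees are [1, 2, 2, 3, 1, 2, 3, 1, 1], giving D = diag(1, 2, 2, 3, 1, 2, 3, 1, 1) and L = D - A. The sorted Laplacian eigenvalues are [0, 0.1862, 0.4822, 0.7043, 1.4073, 2.1338, 2.8532, 3.5372, 4.6958]; the algebraic connectivity is the second entry, 0.1862.

0.1862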